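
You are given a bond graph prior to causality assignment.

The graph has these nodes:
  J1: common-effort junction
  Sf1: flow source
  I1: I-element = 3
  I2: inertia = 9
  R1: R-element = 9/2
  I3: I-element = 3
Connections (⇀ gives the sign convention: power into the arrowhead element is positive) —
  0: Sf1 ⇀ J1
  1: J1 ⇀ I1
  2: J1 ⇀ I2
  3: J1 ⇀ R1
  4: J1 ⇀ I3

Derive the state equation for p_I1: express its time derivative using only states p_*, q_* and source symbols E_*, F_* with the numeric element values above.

dp_I1/dt = 9*F_Sf1/2 - 3*p_I1/2 - p_I2/2 - 3*p_I3/2

β0 stroke→Sf1  (source Sf1 imposes f)
β1 stroke→I1  (I1: I, integral causality)
β2 stroke→I2  (I2 outputs flow p/I2)
β4 stroke→I3  (prefer integral on I3)
β3 stroke→J1  (J1 needs exactly one e-in)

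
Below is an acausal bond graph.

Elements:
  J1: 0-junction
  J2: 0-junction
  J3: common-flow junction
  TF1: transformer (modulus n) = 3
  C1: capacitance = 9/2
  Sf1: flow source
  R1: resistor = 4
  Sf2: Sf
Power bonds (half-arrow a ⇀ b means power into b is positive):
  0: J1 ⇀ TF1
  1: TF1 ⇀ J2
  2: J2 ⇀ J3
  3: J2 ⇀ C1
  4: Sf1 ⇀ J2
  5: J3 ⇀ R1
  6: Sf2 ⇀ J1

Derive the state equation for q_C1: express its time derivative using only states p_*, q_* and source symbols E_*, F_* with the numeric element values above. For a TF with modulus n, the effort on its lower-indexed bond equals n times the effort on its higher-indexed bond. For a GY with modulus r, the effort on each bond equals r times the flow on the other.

dq_C1/dt = F_Sf1 + 3*F_Sf2 - q_C1/18

β4 stroke at Sf1  (Sf1 fixes flow; stroke at Sf1)
β6 stroke at Sf2  (Sf2 fixes flow; stroke at Sf2)
β0 stroke at J1  (closing 0-jn rule on J1)
β1 stroke at TF1  (through TF1, causality passes straight; one stroke at TF1)
β3 stroke at J2  (C1 outputs effort q/C1)
β2 stroke at J3  (0-jn J2 has e-setter on 3)
β5 stroke at R1  (J3: last free bond brings flow in)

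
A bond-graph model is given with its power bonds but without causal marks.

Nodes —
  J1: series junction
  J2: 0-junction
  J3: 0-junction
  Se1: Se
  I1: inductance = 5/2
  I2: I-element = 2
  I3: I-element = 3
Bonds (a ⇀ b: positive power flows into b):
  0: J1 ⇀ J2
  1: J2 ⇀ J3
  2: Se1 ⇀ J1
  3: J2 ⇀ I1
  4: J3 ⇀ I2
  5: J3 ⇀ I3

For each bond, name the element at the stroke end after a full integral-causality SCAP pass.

#0 |J2
#1 |J3
#2 |J1
#3 |I1
#4 |I2
#5 |I3

b2 |J1  (Se1 (Se) sets effort on bond)
b0 |J2  (J1: last free bond brings flow in)
b1 |J3  (J2: bond 0 brought effort, rest push out)
b3 |I1  (J2 effort already set via bond 0)
b4 |I2  (common-e at J3 fixed by 1)
b5 |I3  (J3 effort already set via bond 1)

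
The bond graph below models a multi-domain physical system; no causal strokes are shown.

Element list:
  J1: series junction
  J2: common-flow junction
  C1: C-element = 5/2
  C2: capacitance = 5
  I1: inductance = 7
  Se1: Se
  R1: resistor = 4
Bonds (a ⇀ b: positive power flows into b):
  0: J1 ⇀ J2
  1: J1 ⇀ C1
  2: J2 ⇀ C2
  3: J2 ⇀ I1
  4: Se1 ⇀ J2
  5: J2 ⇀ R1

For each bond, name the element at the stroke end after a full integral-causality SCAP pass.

b4 →J2  (Se1 fixes effort; stroke away)
b1 →J1  (C1: C, integral causality)
b0 →J2  (only one flow-in slot at J1)
b2 →J2  (C2 integral (e out))
b3 →I1  (I1 outputs flow p/I1)
b5 →J2  (J2: bond 3 brought flow, rest push out)

bond 0 stroke→J2
bond 1 stroke→J1
bond 2 stroke→J2
bond 3 stroke→I1
bond 4 stroke→J2
bond 5 stroke→J2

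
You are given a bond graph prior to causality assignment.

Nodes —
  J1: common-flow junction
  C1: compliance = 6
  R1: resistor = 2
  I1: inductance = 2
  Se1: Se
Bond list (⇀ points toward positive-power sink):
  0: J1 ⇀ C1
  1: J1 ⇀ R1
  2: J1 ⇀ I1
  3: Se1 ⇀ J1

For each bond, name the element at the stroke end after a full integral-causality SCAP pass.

b0 |J1
b1 |J1
b2 |I1
b3 |J1

b3 |J1  (Se1: effort source, stroke at far end)
b0 |J1  (C1 integral (e out))
b2 |I1  (I1: I, integral causality)
b1 |J1  (common-f at J1 fixed by 2)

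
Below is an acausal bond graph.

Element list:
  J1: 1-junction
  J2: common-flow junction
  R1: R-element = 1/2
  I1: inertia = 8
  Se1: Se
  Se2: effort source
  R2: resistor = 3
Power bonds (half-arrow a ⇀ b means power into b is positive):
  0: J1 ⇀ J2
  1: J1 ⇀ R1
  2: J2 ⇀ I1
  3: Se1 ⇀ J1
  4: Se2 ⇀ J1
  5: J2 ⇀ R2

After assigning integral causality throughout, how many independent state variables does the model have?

1  (I1 all integral)

#3 stroke→J1  (Se1 (Se) sets effort on bond)
#4 stroke→J1  (Se2 (Se) sets effort on bond)
#2 stroke→I1  (I1 integral (f out))
#0 stroke→J2  (J2: bond 2 brought flow, rest push out)
#5 stroke→J2  (J2 flow already set via bond 2)
#1 stroke→J1  (common-f at J1 fixed by 0)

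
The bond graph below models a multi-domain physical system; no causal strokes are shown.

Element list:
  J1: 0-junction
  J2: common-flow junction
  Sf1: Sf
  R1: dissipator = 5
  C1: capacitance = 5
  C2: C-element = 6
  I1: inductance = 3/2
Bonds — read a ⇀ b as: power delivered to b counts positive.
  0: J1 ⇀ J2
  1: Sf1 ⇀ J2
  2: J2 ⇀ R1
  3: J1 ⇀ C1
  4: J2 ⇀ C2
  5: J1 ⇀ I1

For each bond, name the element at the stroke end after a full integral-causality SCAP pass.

b1 |Sf1  (Sf1 (Sf) sets flow on bond)
b0 |J2  (J2 flow already set via bond 1)
b2 |J2  (J2 flow already set via bond 1)
b4 |J2  (J2 flow already set via bond 1)
b3 |J1  (C1 integral (e out))
b5 |I1  (0-jn J1 has e-setter on 3)

bond 0 stroke→J2
bond 1 stroke→Sf1
bond 2 stroke→J2
bond 3 stroke→J1
bond 4 stroke→J2
bond 5 stroke→I1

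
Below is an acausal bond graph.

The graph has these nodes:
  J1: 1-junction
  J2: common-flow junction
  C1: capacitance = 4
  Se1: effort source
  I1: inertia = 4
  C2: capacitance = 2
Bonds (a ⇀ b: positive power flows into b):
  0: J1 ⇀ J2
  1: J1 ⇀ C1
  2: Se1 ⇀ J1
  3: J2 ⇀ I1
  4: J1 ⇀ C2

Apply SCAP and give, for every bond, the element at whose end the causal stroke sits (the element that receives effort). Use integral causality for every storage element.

bond 0 stroke→J2
bond 1 stroke→J1
bond 2 stroke→J1
bond 3 stroke→I1
bond 4 stroke→J1

β2 stroke→J1  (Se1: effort source, stroke at far end)
β1 stroke→J1  (C1 outputs effort q/C1)
β3 stroke→I1  (I1 outputs flow p/I1)
β0 stroke→J2  (J2: bond 3 brought flow, rest push out)
β4 stroke→J1  (J1: bond 0 brought flow, rest push out)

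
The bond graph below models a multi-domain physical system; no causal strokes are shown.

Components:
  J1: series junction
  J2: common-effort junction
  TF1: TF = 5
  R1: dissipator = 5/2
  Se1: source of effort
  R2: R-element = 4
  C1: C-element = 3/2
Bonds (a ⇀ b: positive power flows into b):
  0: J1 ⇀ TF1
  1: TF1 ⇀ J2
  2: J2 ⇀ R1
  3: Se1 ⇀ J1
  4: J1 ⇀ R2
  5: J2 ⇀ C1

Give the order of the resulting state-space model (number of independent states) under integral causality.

#3 stroke→J1  (Se1: effort source, stroke at far end)
#5 stroke→J2  (C1 outputs effort q/C1)
#1 stroke→TF1  (J2 effort already set via bond 5)
#2 stroke→R1  (common-e at J2 fixed by 5)
#0 stroke→J1  (TF TF1: opposite of bond 1)
#4 stroke→R2  (J1: last free bond brings flow in)

1  (C1 all integral)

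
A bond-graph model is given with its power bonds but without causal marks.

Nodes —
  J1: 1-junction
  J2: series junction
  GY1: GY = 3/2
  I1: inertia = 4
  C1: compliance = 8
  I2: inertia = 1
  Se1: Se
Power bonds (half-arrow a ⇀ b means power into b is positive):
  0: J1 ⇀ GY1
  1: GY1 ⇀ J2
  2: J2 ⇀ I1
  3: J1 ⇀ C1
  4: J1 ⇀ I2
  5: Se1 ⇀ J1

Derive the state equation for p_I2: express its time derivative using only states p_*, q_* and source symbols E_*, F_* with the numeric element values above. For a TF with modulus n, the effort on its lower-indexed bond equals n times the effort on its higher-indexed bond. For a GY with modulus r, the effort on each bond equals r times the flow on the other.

dp_I2/dt = E_Se1 - 3*p_I1/8 - q_C1/8

β5 |J1  (Se1 fixes effort; stroke away)
β2 |I1  (I1: I, integral causality)
β1 |J2  (1-jn J2 has f-setter on 2)
β0 |J1  (GY1 both-in/both-out from 1)
β3 |J1  (C1 outputs effort q/C1)
β4 |I2  (J1 needs exactly one f-in)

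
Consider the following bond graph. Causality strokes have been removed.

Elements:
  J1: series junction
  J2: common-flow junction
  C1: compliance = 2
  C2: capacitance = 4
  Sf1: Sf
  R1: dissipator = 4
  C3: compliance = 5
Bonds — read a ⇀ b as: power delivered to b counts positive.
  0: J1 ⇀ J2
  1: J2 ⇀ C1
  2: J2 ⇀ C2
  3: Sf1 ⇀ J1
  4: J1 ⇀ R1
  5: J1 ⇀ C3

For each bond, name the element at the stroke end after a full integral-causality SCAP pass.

#3 |Sf1  (Sf1 (Sf) sets flow on bond)
#0 |J1  (1-jn J1 has f-setter on 3)
#4 |J1  (common-f at J1 fixed by 3)
#5 |J1  (J1: bond 3 brought flow, rest push out)
#1 |J2  (J2 flow already set via bond 0)
#2 |J2  (1-jn J2 has f-setter on 0)

#0 stroke at J1
#1 stroke at J2
#2 stroke at J2
#3 stroke at Sf1
#4 stroke at J1
#5 stroke at J1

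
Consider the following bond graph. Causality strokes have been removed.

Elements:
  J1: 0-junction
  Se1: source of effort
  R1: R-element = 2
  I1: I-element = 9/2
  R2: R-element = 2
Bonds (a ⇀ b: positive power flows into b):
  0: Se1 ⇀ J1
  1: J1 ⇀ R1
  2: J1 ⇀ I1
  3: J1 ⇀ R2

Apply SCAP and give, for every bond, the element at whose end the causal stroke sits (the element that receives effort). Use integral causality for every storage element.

β0 |J1
β1 |R1
β2 |I1
β3 |R2

bond 0 stroke→J1  (Se1 (Se) sets effort on bond)
bond 1 stroke→R1  (J1 effort already set via bond 0)
bond 2 stroke→I1  (common-e at J1 fixed by 0)
bond 3 stroke→R2  (0-jn J1 has e-setter on 0)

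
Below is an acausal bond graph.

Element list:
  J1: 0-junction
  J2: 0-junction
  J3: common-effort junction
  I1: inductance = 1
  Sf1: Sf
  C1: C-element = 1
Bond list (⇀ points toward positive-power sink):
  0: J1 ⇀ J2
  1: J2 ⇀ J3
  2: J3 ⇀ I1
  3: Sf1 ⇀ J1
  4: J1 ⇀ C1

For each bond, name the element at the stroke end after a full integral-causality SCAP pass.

β3 |Sf1  (Sf1 fixes flow; stroke at Sf1)
β2 |I1  (I1 integral (f out))
β1 |J3  (closing 0-jn rule on J3)
β0 |J2  (J2: last free bond brings effort in)
β4 |J1  (J1 needs exactly one e-in)

β0 →J2
β1 →J3
β2 →I1
β3 →Sf1
β4 →J1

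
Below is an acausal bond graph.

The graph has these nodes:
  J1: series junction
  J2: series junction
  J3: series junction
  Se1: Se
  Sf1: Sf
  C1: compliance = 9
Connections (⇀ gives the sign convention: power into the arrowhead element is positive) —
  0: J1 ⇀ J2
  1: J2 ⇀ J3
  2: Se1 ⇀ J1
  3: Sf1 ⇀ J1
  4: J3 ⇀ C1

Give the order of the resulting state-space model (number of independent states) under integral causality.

1  (C1 all integral)

β2 →J1  (Se1 (Se) sets effort on bond)
β3 →Sf1  (source Sf1 imposes f)
β0 →J1  (J1: bond 3 brought flow, rest push out)
β1 →J2  (common-f at J2 fixed by 0)
β4 →J3  (J3 flow already set via bond 1)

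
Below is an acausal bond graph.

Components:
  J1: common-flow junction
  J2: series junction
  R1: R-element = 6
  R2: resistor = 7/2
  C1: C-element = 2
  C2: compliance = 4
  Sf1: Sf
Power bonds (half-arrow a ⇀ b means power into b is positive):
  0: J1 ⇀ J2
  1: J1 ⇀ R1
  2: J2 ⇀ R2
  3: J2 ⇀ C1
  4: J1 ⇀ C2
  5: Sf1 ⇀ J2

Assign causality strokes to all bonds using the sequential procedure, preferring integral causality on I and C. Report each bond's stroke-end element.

#5 →Sf1  (Sf1: flow source, stroke at near end)
#0 →J2  (J2: bond 5 brought flow, rest push out)
#2 →J2  (common-f at J2 fixed by 5)
#3 →J2  (J2 flow already set via bond 5)
#1 →J1  (common-f at J1 fixed by 0)
#4 →J1  (J1: bond 0 brought flow, rest push out)

bond 0 stroke at J2
bond 1 stroke at J1
bond 2 stroke at J2
bond 3 stroke at J2
bond 4 stroke at J1
bond 5 stroke at Sf1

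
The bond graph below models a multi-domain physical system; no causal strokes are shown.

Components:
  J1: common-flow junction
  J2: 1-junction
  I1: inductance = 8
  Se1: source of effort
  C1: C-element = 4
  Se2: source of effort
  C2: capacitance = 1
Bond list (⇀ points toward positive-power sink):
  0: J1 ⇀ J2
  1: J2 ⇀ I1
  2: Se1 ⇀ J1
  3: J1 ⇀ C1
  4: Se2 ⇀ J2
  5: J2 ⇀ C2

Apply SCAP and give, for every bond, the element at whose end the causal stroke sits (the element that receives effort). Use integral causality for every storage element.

β2 →J1  (Se1 fixes effort; stroke away)
β4 →J2  (Se2 (Se) sets effort on bond)
β1 →I1  (I1 integral (f out))
β0 →J2  (J2 flow already set via bond 1)
β5 →J2  (1-jn J2 has f-setter on 1)
β3 →J1  (J1 flow already set via bond 0)

β0 stroke→J2
β1 stroke→I1
β2 stroke→J1
β3 stroke→J1
β4 stroke→J2
β5 stroke→J2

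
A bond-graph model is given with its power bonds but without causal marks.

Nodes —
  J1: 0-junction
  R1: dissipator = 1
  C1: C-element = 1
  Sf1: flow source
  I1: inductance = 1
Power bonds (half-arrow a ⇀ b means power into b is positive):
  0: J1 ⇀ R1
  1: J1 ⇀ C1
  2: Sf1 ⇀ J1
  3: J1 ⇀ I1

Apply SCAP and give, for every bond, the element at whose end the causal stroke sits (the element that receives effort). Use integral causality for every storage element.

b2 |Sf1  (Sf1 (Sf) sets flow on bond)
b1 |J1  (prefer integral on C1)
b0 |R1  (J1 effort already set via bond 1)
b3 |I1  (common-e at J1 fixed by 1)

bond 0 →R1
bond 1 →J1
bond 2 →Sf1
bond 3 →I1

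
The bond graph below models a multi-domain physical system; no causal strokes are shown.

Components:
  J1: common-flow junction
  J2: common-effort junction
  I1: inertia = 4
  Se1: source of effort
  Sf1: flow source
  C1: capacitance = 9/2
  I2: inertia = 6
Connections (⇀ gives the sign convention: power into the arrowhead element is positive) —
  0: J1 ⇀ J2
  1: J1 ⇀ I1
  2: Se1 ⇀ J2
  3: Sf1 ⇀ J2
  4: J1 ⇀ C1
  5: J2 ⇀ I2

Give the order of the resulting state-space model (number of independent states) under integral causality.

3  (C1, I1, I2 all integral)

#2 |J2  (Se1 (Se) sets effort on bond)
#3 |Sf1  (Sf1 (Sf) sets flow on bond)
#0 |J1  (J2: bond 2 brought effort, rest push out)
#5 |I2  (common-e at J2 fixed by 2)
#1 |I1  (I1 outputs flow p/I1)
#4 |J1  (common-f at J1 fixed by 1)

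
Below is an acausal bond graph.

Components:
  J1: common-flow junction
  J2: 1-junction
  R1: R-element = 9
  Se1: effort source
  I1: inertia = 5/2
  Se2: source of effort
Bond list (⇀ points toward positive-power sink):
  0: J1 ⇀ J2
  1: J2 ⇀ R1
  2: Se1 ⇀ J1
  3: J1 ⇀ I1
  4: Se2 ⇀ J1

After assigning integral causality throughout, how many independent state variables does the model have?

bond 2 stroke at J1  (Se1 fixes effort; stroke away)
bond 4 stroke at J1  (Se2: effort source, stroke at far end)
bond 3 stroke at I1  (I1 integral (f out))
bond 0 stroke at J1  (common-f at J1 fixed by 3)
bond 1 stroke at J2  (common-f at J2 fixed by 0)

1  (I1 all integral)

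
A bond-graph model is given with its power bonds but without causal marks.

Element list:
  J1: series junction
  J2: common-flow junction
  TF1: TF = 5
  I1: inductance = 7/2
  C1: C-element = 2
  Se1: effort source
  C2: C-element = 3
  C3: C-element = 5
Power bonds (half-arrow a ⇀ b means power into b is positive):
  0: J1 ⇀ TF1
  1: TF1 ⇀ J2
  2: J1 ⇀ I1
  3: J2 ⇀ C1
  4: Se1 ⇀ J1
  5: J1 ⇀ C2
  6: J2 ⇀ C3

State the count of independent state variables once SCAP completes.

bond 4 stroke at J1  (Se1 fixes effort; stroke away)
bond 2 stroke at I1  (prefer integral on I1)
bond 0 stroke at J1  (common-f at J1 fixed by 2)
bond 5 stroke at J1  (J1: bond 2 brought flow, rest push out)
bond 1 stroke at TF1  (through TF1, causality passes straight; one stroke at TF1)
bond 3 stroke at J2  (J2 flow already set via bond 1)
bond 6 stroke at J2  (J2: bond 1 brought flow, rest push out)

4  (C1, C2, C3, I1 all integral)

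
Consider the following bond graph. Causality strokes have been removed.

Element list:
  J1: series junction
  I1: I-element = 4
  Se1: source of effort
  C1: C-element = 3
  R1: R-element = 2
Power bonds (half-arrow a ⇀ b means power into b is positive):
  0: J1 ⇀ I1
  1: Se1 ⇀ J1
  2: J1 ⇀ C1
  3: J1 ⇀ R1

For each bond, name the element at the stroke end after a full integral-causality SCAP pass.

b1 →J1  (source Se1 imposes e)
b0 →I1  (prefer integral on I1)
b2 →J1  (1-jn J1 has f-setter on 0)
b3 →J1  (1-jn J1 has f-setter on 0)

b0 stroke at I1
b1 stroke at J1
b2 stroke at J1
b3 stroke at J1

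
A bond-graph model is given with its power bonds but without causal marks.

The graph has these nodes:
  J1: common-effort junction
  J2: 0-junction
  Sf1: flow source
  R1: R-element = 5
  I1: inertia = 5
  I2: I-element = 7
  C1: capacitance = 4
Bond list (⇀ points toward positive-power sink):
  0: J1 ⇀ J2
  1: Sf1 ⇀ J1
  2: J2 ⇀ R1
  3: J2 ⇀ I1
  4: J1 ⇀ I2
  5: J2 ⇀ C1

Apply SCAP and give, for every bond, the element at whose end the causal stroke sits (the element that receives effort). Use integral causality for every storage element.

bond 1 →Sf1  (Sf1 (Sf) sets flow on bond)
bond 3 →I1  (I1: I, integral causality)
bond 4 →I2  (I2: I, integral causality)
bond 0 →J1  (J1 needs exactly one e-in)
bond 5 →J2  (C1: C, integral causality)
bond 2 →R1  (common-e at J2 fixed by 5)

β0 stroke→J1
β1 stroke→Sf1
β2 stroke→R1
β3 stroke→I1
β4 stroke→I2
β5 stroke→J2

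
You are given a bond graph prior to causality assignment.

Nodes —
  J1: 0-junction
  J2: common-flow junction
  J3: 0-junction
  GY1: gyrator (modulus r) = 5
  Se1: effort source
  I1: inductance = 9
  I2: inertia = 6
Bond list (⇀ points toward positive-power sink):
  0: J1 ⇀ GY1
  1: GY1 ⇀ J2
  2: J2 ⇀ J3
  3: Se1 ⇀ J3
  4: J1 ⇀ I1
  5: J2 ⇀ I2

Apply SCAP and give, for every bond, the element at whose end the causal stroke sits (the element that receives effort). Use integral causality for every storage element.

b3 stroke→J3  (Se1: effort source, stroke at far end)
b2 stroke→J2  (common-e at J3 fixed by 3)
b4 stroke→I1  (prefer integral on I1)
b0 stroke→J1  (J1 needs exactly one e-in)
b1 stroke→J2  (through GY1, causality inverts; strokes same side of GY1)
b5 stroke→I2  (closing 1-jn rule on J2)

bond 0 |J1
bond 1 |J2
bond 2 |J2
bond 3 |J3
bond 4 |I1
bond 5 |I2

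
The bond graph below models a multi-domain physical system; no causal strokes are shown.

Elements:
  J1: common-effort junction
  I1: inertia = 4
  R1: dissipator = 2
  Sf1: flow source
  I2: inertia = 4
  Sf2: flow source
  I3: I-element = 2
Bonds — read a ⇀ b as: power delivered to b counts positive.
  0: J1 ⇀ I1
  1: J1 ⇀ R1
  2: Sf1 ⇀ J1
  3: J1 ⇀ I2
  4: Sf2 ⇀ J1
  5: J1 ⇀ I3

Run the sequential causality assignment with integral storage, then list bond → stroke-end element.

β2 stroke→Sf1  (source Sf1 imposes f)
β4 stroke→Sf2  (Sf2: flow source, stroke at near end)
β0 stroke→I1  (I1 outputs flow p/I1)
β3 stroke→I2  (I2: I, integral causality)
β5 stroke→I3  (I3 integral (f out))
β1 stroke→J1  (only one effort-in slot at J1)

β0 stroke→I1
β1 stroke→J1
β2 stroke→Sf1
β3 stroke→I2
β4 stroke→Sf2
β5 stroke→I3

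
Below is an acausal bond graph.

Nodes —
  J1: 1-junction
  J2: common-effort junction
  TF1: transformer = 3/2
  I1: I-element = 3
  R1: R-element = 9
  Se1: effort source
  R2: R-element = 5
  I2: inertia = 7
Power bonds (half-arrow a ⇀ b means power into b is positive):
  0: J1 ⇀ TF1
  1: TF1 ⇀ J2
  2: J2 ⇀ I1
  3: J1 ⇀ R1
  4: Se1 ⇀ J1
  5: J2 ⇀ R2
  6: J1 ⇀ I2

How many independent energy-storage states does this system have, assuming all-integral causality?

#4 →J1  (Se1 (Se) sets effort on bond)
#2 →I1  (I1: I, integral causality)
#6 →I2  (I2 outputs flow p/I2)
#0 →J1  (J1 flow already set via bond 6)
#3 →J1  (J1: bond 6 brought flow, rest push out)
#1 →TF1  (TF TF1: opposite of bond 0)
#5 →J2  (J2: last free bond brings effort in)

2  (I1, I2 all integral)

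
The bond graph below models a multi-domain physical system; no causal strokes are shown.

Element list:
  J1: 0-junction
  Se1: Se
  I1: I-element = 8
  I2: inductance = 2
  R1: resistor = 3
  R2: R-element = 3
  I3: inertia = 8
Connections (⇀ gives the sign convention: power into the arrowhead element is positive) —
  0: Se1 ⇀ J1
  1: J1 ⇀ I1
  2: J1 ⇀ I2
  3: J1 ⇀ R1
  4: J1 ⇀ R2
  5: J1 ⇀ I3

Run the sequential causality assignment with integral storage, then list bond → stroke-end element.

#0 stroke at J1
#1 stroke at I1
#2 stroke at I2
#3 stroke at R1
#4 stroke at R2
#5 stroke at I3

b0 →J1  (Se1 fixes effort; stroke away)
b1 →I1  (J1: bond 0 brought effort, rest push out)
b2 →I2  (J1: bond 0 brought effort, rest push out)
b3 →R1  (J1 effort already set via bond 0)
b4 →R2  (J1 effort already set via bond 0)
b5 →I3  (0-jn J1 has e-setter on 0)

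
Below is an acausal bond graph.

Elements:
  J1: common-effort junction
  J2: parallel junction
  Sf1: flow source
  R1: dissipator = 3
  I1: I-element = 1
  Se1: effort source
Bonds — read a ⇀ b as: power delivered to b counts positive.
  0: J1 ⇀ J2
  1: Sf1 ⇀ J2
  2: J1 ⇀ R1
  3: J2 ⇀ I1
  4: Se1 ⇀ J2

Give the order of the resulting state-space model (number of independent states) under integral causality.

b1 |Sf1  (Sf1 (Sf) sets flow on bond)
b4 |J2  (Se1: effort source, stroke at far end)
b0 |J1  (J2 effort already set via bond 4)
b3 |I1  (common-e at J2 fixed by 4)
b2 |R1  (common-e at J1 fixed by 0)

1  (I1 all integral)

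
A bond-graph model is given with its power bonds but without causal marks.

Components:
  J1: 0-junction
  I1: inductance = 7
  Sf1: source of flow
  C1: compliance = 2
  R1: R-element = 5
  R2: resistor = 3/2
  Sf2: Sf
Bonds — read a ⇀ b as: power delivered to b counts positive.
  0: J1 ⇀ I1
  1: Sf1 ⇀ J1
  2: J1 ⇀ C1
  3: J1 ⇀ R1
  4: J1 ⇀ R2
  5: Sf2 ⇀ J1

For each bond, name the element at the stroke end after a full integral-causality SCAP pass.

β0 →I1
β1 →Sf1
β2 →J1
β3 →R1
β4 →R2
β5 →Sf2

β1 →Sf1  (Sf1: flow source, stroke at near end)
β5 →Sf2  (Sf2 fixes flow; stroke at Sf2)
β0 →I1  (I1 outputs flow p/I1)
β2 →J1  (C1 outputs effort q/C1)
β3 →R1  (common-e at J1 fixed by 2)
β4 →R2  (common-e at J1 fixed by 2)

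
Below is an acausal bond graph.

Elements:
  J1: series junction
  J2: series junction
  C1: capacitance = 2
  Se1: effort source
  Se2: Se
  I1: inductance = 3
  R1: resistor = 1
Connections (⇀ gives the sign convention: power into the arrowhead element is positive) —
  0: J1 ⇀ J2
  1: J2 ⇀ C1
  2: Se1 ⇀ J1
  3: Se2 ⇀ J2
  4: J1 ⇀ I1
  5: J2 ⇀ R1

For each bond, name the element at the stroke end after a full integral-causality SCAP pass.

b0 stroke→J1
b1 stroke→J2
b2 stroke→J1
b3 stroke→J2
b4 stroke→I1
b5 stroke→J2

β2 stroke at J1  (Se1 (Se) sets effort on bond)
β3 stroke at J2  (Se2 (Se) sets effort on bond)
β1 stroke at J2  (prefer integral on C1)
β4 stroke at I1  (I1 integral (f out))
β0 stroke at J1  (1-jn J1 has f-setter on 4)
β5 stroke at J2  (J2 flow already set via bond 0)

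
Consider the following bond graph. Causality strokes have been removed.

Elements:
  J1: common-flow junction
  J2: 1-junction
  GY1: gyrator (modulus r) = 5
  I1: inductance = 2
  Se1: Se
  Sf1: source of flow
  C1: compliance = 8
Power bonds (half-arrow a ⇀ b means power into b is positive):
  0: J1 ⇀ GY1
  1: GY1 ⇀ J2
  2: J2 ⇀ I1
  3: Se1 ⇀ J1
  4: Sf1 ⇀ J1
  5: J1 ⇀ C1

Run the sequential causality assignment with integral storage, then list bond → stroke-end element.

bond 0 |J1
bond 1 |J2
bond 2 |I1
bond 3 |J1
bond 4 |Sf1
bond 5 |J1

β3 stroke at J1  (Se1 (Se) sets effort on bond)
β4 stroke at Sf1  (Sf1: flow source, stroke at near end)
β0 stroke at J1  (J1 flow already set via bond 4)
β5 stroke at J1  (J1 flow already set via bond 4)
β1 stroke at J2  (GY GY1: same side as bond 0)
β2 stroke at I1  (only one flow-in slot at J2)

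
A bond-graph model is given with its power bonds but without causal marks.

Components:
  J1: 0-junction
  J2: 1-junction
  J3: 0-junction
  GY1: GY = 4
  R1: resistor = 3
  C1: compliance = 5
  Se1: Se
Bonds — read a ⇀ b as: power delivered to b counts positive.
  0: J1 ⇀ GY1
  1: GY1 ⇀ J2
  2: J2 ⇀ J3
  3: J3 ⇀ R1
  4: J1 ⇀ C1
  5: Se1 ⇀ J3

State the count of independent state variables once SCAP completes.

1  (C1 all integral)

β5 →J3  (Se1 (Se) sets effort on bond)
β2 →J2  (J3: bond 5 brought effort, rest push out)
β3 →R1  (0-jn J3 has e-setter on 5)
β1 →GY1  (J2: last free bond brings flow in)
β0 →GY1  (GY1: gyrator matches bond 1)
β4 →J1  (J1 needs exactly one e-in)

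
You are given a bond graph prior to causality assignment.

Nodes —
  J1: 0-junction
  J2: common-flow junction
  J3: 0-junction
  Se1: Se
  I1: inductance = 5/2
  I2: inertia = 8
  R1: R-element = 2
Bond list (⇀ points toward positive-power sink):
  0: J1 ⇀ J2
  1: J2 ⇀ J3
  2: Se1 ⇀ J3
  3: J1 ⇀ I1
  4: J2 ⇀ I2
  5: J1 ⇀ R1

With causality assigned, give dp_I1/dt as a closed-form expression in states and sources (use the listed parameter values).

dp_I1/dt = -4*p_I1/5 - p_I2/4

β2 stroke→J3  (Se1: effort source, stroke at far end)
β1 stroke→J2  (J3: bond 2 brought effort, rest push out)
β3 stroke→I1  (prefer integral on I1)
β4 stroke→I2  (I2 integral (f out))
β0 stroke→J2  (common-f at J2 fixed by 4)
β5 stroke→J1  (only one effort-in slot at J1)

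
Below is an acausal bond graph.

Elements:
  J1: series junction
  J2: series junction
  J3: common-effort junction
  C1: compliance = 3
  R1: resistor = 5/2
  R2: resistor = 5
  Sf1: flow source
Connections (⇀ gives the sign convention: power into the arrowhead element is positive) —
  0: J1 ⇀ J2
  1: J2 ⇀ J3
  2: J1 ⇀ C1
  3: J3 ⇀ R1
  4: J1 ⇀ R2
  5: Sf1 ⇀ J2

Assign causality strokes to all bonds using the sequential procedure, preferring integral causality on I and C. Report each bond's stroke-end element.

#0 stroke at J2
#1 stroke at J2
#2 stroke at J1
#3 stroke at J3
#4 stroke at J1
#5 stroke at Sf1

β5 |Sf1  (source Sf1 imposes f)
β0 |J2  (1-jn J2 has f-setter on 5)
β1 |J2  (J2: bond 5 brought flow, rest push out)
β3 |J3  (J3 needs exactly one e-in)
β2 |J1  (common-f at J1 fixed by 0)
β4 |J1  (common-f at J1 fixed by 0)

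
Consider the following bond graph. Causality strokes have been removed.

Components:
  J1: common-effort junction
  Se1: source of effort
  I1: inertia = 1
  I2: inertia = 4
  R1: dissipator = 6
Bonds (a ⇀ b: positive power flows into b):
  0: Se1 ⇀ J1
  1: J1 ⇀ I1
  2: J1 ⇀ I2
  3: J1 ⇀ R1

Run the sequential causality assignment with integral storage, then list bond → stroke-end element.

bond 0 |J1  (source Se1 imposes e)
bond 1 |I1  (J1 effort already set via bond 0)
bond 2 |I2  (0-jn J1 has e-setter on 0)
bond 3 |R1  (0-jn J1 has e-setter on 0)

bond 0 |J1
bond 1 |I1
bond 2 |I2
bond 3 |R1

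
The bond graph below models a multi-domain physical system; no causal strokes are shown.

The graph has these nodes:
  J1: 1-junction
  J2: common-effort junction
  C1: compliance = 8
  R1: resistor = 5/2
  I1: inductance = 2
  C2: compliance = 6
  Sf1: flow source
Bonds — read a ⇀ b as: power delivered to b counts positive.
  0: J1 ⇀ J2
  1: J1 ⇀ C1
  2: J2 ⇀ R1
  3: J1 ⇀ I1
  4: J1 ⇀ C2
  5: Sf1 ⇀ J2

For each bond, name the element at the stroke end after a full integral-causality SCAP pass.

β0 |J1
β1 |J1
β2 |J2
β3 |I1
β4 |J1
β5 |Sf1

#5 |Sf1  (Sf1: flow source, stroke at near end)
#1 |J1  (prefer integral on C1)
#3 |I1  (I1 outputs flow p/I1)
#0 |J1  (common-f at J1 fixed by 3)
#4 |J1  (J1: bond 3 brought flow, rest push out)
#2 |J2  (only one effort-in slot at J2)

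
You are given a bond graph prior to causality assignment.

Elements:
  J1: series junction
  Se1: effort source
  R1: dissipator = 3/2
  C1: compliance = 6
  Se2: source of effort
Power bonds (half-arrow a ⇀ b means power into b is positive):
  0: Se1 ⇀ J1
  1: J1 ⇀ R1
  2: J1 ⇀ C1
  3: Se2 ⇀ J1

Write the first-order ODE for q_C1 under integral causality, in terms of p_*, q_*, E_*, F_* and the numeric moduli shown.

bond 0 →J1  (source Se1 imposes e)
bond 3 →J1  (source Se2 imposes e)
bond 2 →J1  (C1: C, integral causality)
bond 1 →R1  (J1: last free bond brings flow in)

dq_C1/dt = 2*E_Se1/3 + 2*E_Se2/3 - q_C1/9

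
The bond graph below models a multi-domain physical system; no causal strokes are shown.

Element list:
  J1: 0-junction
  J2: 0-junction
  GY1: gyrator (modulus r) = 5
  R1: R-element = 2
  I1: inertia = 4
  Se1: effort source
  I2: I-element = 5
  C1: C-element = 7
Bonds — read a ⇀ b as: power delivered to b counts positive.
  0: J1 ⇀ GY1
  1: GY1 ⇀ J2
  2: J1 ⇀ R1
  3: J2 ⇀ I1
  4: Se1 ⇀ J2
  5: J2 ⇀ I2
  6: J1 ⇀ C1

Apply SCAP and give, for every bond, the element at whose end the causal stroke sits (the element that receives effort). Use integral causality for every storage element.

b0 →GY1
b1 →GY1
b2 →R1
b3 →I1
b4 →J2
b5 →I2
b6 →J1

b4 stroke→J2  (Se1 (Se) sets effort on bond)
b1 stroke→GY1  (J2: bond 4 brought effort, rest push out)
b3 stroke→I1  (J2: bond 4 brought effort, rest push out)
b5 stroke→I2  (J2: bond 4 brought effort, rest push out)
b0 stroke→GY1  (GY1: gyrator matches bond 1)
b6 stroke→J1  (C1 integral (e out))
b2 stroke→R1  (J1 effort already set via bond 6)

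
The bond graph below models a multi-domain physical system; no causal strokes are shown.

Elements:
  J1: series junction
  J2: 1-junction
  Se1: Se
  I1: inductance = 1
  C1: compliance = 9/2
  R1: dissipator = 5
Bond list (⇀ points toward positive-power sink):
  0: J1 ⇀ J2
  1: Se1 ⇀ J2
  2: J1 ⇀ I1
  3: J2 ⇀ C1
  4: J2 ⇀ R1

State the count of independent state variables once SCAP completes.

#1 stroke→J2  (Se1 fixes effort; stroke away)
#2 stroke→I1  (prefer integral on I1)
#0 stroke→J1  (J1: bond 2 brought flow, rest push out)
#3 stroke→J2  (J2 flow already set via bond 0)
#4 stroke→J2  (common-f at J2 fixed by 0)

2  (C1, I1 all integral)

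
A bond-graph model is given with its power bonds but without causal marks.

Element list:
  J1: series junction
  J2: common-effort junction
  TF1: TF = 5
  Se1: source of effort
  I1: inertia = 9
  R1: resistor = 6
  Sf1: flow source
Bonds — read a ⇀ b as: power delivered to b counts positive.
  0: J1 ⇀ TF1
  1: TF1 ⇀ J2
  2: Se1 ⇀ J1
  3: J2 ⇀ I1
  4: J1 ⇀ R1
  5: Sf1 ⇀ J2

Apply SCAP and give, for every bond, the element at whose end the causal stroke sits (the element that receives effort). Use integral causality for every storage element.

bond 0 stroke at TF1
bond 1 stroke at J2
bond 2 stroke at J1
bond 3 stroke at I1
bond 4 stroke at J1
bond 5 stroke at Sf1

bond 2 stroke at J1  (Se1: effort source, stroke at far end)
bond 5 stroke at Sf1  (Sf1 fixes flow; stroke at Sf1)
bond 3 stroke at I1  (I1: I, integral causality)
bond 1 stroke at J2  (J2: last free bond brings effort in)
bond 0 stroke at TF1  (through TF1, causality passes straight; one stroke at TF1)
bond 4 stroke at J1  (1-jn J1 has f-setter on 0)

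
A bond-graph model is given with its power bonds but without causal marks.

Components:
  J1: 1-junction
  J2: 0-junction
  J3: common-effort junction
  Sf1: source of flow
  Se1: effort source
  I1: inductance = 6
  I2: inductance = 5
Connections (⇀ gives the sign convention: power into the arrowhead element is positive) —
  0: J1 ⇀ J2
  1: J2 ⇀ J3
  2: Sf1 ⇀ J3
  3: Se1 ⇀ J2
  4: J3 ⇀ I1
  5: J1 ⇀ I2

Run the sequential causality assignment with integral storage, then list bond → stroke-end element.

bond 2 stroke at Sf1  (source Sf1 imposes f)
bond 3 stroke at J2  (source Se1 imposes e)
bond 0 stroke at J1  (J2: bond 3 brought effort, rest push out)
bond 1 stroke at J3  (J2 effort already set via bond 3)
bond 4 stroke at I1  (J3 effort already set via bond 1)
bond 5 stroke at I2  (only one flow-in slot at J1)

β0 stroke at J1
β1 stroke at J3
β2 stroke at Sf1
β3 stroke at J2
β4 stroke at I1
β5 stroke at I2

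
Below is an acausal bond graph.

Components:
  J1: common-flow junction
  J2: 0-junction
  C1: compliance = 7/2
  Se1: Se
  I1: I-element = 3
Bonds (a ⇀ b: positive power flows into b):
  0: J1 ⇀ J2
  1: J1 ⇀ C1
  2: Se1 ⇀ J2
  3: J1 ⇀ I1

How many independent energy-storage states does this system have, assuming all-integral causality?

2  (C1, I1 all integral)

#2 stroke at J2  (source Se1 imposes e)
#0 stroke at J1  (common-e at J2 fixed by 2)
#1 stroke at J1  (C1 integral (e out))
#3 stroke at I1  (only one flow-in slot at J1)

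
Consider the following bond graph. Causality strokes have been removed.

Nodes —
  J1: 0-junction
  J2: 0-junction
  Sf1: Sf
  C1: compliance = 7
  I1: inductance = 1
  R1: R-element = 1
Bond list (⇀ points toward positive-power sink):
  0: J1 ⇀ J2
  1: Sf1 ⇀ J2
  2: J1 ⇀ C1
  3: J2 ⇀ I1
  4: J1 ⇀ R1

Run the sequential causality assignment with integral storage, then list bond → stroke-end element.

b0 stroke at J2
b1 stroke at Sf1
b2 stroke at J1
b3 stroke at I1
b4 stroke at R1

β1 |Sf1  (Sf1 (Sf) sets flow on bond)
β2 |J1  (C1: C, integral causality)
β0 |J2  (J1: bond 2 brought effort, rest push out)
β4 |R1  (0-jn J1 has e-setter on 2)
β3 |I1  (0-jn J2 has e-setter on 0)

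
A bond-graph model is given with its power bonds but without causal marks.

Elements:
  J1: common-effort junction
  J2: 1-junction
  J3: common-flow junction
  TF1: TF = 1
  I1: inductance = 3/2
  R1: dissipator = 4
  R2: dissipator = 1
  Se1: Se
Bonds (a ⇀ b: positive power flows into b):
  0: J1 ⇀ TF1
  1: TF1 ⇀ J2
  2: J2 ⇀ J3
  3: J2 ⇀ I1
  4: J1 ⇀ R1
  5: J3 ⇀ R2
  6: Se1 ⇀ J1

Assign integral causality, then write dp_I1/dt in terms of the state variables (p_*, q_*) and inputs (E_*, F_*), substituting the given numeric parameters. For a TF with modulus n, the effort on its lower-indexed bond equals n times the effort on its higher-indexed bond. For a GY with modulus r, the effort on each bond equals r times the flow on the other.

bond 6 stroke→J1  (Se1: effort source, stroke at far end)
bond 0 stroke→TF1  (0-jn J1 has e-setter on 6)
bond 4 stroke→R1  (0-jn J1 has e-setter on 6)
bond 1 stroke→J2  (TF1: transformer flips bond 0)
bond 3 stroke→I1  (I1 outputs flow p/I1)
bond 2 stroke→J2  (common-f at J2 fixed by 3)
bond 5 stroke→J3  (1-jn J3 has f-setter on 2)

dp_I1/dt = E_Se1 - 2*p_I1/3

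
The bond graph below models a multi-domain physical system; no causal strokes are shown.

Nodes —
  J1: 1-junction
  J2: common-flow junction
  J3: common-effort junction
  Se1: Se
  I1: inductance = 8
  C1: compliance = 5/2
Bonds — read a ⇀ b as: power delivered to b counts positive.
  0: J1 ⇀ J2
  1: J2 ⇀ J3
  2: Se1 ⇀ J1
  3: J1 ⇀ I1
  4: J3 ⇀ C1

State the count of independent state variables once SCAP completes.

2  (C1, I1 all integral)

b2 →J1  (Se1 fixes effort; stroke away)
b3 →I1  (I1 outputs flow p/I1)
b0 →J1  (J1: bond 3 brought flow, rest push out)
b1 →J2  (common-f at J2 fixed by 0)
b4 →J3  (J3: last free bond brings effort in)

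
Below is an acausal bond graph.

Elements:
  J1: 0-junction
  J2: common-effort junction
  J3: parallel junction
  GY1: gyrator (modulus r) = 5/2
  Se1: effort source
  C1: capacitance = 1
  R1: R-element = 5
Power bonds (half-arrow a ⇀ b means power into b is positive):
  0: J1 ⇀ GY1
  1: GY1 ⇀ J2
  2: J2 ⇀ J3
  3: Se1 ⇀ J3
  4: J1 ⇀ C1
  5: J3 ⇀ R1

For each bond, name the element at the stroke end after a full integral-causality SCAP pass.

b0 →GY1
b1 →GY1
b2 →J2
b3 →J3
b4 →J1
b5 →R1

b3 stroke at J3  (Se1: effort source, stroke at far end)
b2 stroke at J2  (J3: bond 3 brought effort, rest push out)
b5 stroke at R1  (J3: bond 3 brought effort, rest push out)
b1 stroke at GY1  (0-jn J2 has e-setter on 2)
b0 stroke at GY1  (GY1 both-in/both-out from 1)
b4 stroke at J1  (closing 0-jn rule on J1)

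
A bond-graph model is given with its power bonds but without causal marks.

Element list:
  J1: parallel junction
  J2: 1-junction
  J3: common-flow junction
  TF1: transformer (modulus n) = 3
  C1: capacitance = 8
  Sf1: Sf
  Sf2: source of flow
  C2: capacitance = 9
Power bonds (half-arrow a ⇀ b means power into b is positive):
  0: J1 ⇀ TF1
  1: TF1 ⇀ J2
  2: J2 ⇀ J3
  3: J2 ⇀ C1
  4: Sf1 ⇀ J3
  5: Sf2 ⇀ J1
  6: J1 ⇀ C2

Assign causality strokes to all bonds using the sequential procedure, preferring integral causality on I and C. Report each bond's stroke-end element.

bond 4 →Sf1  (Sf1 fixes flow; stroke at Sf1)
bond 5 →Sf2  (Sf2: flow source, stroke at near end)
bond 2 →J3  (J3 flow already set via bond 4)
bond 1 →J2  (J2 flow already set via bond 2)
bond 3 →J2  (common-f at J2 fixed by 2)
bond 0 →TF1  (TF1 one-in-one-out from 1)
bond 6 →J1  (J1 needs exactly one e-in)

#0 stroke→TF1
#1 stroke→J2
#2 stroke→J3
#3 stroke→J2
#4 stroke→Sf1
#5 stroke→Sf2
#6 stroke→J1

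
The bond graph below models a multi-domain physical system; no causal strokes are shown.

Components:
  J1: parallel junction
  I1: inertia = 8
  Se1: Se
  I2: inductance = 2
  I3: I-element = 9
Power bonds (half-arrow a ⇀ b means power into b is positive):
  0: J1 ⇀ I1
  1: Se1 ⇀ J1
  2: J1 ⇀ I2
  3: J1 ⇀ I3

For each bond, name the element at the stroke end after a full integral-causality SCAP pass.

β0 stroke→I1
β1 stroke→J1
β2 stroke→I2
β3 stroke→I3

bond 1 stroke at J1  (Se1 (Se) sets effort on bond)
bond 0 stroke at I1  (J1: bond 1 brought effort, rest push out)
bond 2 stroke at I2  (J1 effort already set via bond 1)
bond 3 stroke at I3  (J1 effort already set via bond 1)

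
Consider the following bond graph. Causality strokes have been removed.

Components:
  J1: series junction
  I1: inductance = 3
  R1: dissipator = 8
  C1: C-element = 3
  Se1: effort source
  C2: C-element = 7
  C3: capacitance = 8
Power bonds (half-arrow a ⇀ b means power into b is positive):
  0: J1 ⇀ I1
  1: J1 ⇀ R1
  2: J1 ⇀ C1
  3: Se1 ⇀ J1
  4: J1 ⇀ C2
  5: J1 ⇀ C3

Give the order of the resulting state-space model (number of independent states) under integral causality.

bond 3 stroke at J1  (Se1 fixes effort; stroke away)
bond 0 stroke at I1  (I1 integral (f out))
bond 1 stroke at J1  (1-jn J1 has f-setter on 0)
bond 2 stroke at J1  (common-f at J1 fixed by 0)
bond 4 stroke at J1  (J1: bond 0 brought flow, rest push out)
bond 5 stroke at J1  (J1 flow already set via bond 0)

4  (C1, C2, C3, I1 all integral)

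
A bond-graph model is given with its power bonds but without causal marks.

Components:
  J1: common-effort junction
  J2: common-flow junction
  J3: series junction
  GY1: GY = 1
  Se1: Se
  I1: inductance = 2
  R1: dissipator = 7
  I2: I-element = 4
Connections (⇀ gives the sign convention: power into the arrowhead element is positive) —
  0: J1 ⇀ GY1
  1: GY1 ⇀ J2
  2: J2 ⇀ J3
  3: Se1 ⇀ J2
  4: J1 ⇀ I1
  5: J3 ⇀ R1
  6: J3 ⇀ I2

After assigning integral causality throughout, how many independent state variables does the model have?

bond 3 stroke→J2  (Se1 fixes effort; stroke away)
bond 4 stroke→I1  (prefer integral on I1)
bond 0 stroke→J1  (only one effort-in slot at J1)
bond 1 stroke→J2  (GY GY1: same side as bond 0)
bond 2 stroke→J3  (J2 needs exactly one f-in)
bond 6 stroke→I2  (I2: I, integral causality)
bond 5 stroke→J3  (J3: bond 6 brought flow, rest push out)

2  (I1, I2 all integral)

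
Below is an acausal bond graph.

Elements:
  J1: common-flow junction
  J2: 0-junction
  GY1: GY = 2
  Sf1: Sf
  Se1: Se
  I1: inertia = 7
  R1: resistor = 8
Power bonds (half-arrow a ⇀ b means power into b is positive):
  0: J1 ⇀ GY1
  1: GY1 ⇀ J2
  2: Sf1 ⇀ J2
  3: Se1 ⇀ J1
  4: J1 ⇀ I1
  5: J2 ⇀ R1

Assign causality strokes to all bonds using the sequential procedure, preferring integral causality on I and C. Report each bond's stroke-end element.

#2 →Sf1  (Sf1: flow source, stroke at near end)
#3 →J1  (source Se1 imposes e)
#4 →I1  (I1 outputs flow p/I1)
#0 →J1  (1-jn J1 has f-setter on 4)
#1 →J2  (through GY1, causality inverts; strokes same side of GY1)
#5 →R1  (J2: bond 1 brought effort, rest push out)

b0 stroke→J1
b1 stroke→J2
b2 stroke→Sf1
b3 stroke→J1
b4 stroke→I1
b5 stroke→R1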